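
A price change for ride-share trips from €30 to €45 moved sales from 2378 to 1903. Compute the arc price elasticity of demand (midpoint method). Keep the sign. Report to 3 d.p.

-0.555

ΔQ = 1903 − 2378 = -475; ΔP = 45 − 30 = 15.
Midpoints: P̄ = 37.50, Q̄ = 2140.5.
ε = (ΔQ/ΔP)(P̄/Q̄) = (-475/15)(37.50/2140.5).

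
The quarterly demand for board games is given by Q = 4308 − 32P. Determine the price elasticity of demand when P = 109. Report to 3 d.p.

At P = 109, Q = 820.
dQ/dP = −32.
ε = (dQ/dP)(P/Q) = (-32)(109/820).

-4.254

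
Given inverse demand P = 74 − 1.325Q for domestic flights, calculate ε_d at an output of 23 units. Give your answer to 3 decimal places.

-1.428

At Q = 23, P = 74 − 1.325(23) = 43.53.
dP/dQ = −1.325, so dQ/dP = 1/(−1.325) = -0.755.
ε = (dQ/dP)(P/Q) = (-0.755)(43.53/23).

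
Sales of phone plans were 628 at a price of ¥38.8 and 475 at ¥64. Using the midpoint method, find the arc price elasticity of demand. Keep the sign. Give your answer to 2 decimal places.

-0.57

ΔQ = 475 − 628 = -153; ΔP = 64 − 38.8 = 25.2.
Midpoints: P̄ = 51.40, Q̄ = 551.5.
ε = (ΔQ/ΔP)(P̄/Q̄) = (-153/25.2)(51.40/551.5).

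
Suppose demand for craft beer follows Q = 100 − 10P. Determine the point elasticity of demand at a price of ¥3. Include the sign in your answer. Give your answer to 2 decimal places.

-0.43

At P = 3, Q = 70.
dQ/dP = −10.
ε = (dQ/dP)(P/Q) = (-10)(3/70).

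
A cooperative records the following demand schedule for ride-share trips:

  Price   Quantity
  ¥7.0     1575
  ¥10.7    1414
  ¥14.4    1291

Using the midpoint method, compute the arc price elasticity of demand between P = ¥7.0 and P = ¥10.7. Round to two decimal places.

-0.26

At P = 7.0, Q = 1575; at P = 10.7, Q = 1414.
ΔQ = -161, ΔP = 3.7. Midpoints: P̄ = 8.85, Q̄ = 1494.5.
ε = (ΔQ/ΔP)(P̄/Q̄) = (-161/3.7)(8.85/1494.5).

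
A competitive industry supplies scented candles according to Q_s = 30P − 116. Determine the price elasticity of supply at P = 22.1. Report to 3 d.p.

1.212

At P = 22.1, Q_s = 547.
dQ_s/dP = 30.
ε_s = (dQ_s/dP)(P/Q_s) = (30)(22.1/547).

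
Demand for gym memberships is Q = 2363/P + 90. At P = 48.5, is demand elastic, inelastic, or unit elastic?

Q = 138.722, dQ/dP = -1.005.
ε = (dQ/dP)(P/Q) ≈ -0.351.
|ε| = 0.35 < 1.

inelastic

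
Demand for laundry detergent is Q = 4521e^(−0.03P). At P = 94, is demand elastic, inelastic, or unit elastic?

Q = 269.478, dQ/dP = -8.084.
ε = (dQ/dP)(P/Q) ≈ -2.820.
|ε| = 2.82 > 1.

elastic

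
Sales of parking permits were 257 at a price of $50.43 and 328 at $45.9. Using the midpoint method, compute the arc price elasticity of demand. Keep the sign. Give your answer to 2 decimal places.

-2.58

ΔQ = 328 − 257 = 71; ΔP = 45.9 − 50.43 = -4.53.
Midpoints: P̄ = 48.16, Q̄ = 292.5.
ε = (ΔQ/ΔP)(P̄/Q̄) = (71/-4.53)(48.16/292.5).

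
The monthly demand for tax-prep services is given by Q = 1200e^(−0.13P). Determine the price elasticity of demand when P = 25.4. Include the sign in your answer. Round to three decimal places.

At P = 25.4, Q = 44.171.
dQ/dP = −0.13·1200e^(−0.13P) = −0.13Q = -5.742.
ε = (dQ/dP)(P/Q) = (-5.742)(25.4/44.171).

-3.302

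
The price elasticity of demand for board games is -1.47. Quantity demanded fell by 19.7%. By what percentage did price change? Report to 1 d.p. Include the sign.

%ΔP ≈ %ΔQ / ε = (-19.7%)/(-1.47) = 13.40%.

13.4%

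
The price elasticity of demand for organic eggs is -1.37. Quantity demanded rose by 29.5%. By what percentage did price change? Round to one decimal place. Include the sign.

%ΔP ≈ %ΔQ / ε = (29.5%)/(-1.37) = -21.53%.

-21.5%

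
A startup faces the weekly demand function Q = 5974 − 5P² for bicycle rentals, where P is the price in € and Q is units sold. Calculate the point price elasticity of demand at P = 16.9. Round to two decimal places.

At P = 16.9, Q = 4545.950.
dQ/dP = −10P = -169.
ε = (dQ/dP)(P/Q) = (-169)(16.9/4545.950).

-0.63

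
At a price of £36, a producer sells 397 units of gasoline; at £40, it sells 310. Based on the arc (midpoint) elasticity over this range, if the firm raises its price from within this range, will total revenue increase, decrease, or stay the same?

Arc ε = (-87/4)(38.00/353.5) ≈ -2.338.
|ε| = 2.34 > 1, so demand is elastic. A price rise therefore reduces total revenue.

decrease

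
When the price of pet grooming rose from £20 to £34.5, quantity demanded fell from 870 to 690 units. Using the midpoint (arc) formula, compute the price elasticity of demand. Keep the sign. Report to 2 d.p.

ΔQ = 690 − 870 = -180; ΔP = 34.5 − 20 = 14.5.
Midpoints: P̄ = 27.25, Q̄ = 780.0.
ε = (ΔQ/ΔP)(P̄/Q̄) = (-180/14.5)(27.25/780.0).

-0.43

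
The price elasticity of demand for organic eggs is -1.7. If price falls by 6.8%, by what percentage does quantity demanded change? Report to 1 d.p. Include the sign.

%ΔQ ≈ ε × %ΔP = (-1.7)(-6.8%) = 11.56%.

11.6%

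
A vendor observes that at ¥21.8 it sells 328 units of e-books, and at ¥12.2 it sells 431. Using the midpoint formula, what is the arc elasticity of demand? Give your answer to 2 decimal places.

ΔQ = 431 − 328 = 103; ΔP = 12.2 − 21.8 = -9.6.
Midpoints: P̄ = 17.00, Q̄ = 379.5.
ε = (ΔQ/ΔP)(P̄/Q̄) = (103/-9.6)(17.00/379.5).

-0.48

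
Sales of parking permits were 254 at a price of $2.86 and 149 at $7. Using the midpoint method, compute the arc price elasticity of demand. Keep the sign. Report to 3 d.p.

ΔQ = 149 − 254 = -105; ΔP = 7 − 2.86 = 4.14.
Midpoints: P̄ = 4.93, Q̄ = 201.5.
ε = (ΔQ/ΔP)(P̄/Q̄) = (-105/4.14)(4.93/201.5).

-0.621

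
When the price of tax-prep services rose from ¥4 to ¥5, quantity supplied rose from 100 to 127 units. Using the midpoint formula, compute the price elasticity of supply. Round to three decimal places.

1.070

ΔQ = 127 − 100 = 27; ΔP = 5 − 4 = 1.
Midpoints: P̄ = 4.50, Q̄ = 113.5.
ε_s = (ΔQ/ΔP)(P̄/Q̄) = (27/1)(4.50/113.5).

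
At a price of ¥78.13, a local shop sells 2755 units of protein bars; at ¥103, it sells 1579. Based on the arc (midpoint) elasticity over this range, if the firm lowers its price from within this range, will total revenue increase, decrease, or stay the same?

Arc ε = (-1176/24.87)(90.56/2167.0) ≈ -1.976.
|ε| = 1.98 > 1, so demand is elastic. A price cut therefore raises total revenue.

increase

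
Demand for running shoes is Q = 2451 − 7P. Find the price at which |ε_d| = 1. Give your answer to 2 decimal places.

For linear demand Q = a − bP, ε = −bP/(a − bP). |ε| = 1 when bP = a − bP, i.e. P = a/(2b).
P = 2451/(2·7) = 2451/14 = 175.0714.

175.07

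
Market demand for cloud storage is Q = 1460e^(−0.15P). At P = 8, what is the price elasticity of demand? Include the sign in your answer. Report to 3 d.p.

-1.200

At P = 8, Q = 439.744.
dQ/dP = −0.15·1460e^(−0.15P) = −0.15Q = -65.962.
ε = (dQ/dP)(P/Q) = (-65.962)(8/439.744).
|ε| > 1, so demand is elastic at this price.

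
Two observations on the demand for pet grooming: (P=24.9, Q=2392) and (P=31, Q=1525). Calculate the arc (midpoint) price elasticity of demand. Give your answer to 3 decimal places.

ΔQ = 1525 − 2392 = -867; ΔP = 31 − 24.9 = 6.1.
Midpoints: P̄ = 27.95, Q̄ = 1958.5.
ε = (ΔQ/ΔP)(P̄/Q̄) = (-867/6.1)(27.95/1958.5).

-2.028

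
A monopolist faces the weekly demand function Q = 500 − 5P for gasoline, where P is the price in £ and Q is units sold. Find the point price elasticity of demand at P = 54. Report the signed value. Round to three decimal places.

At P = 54, Q = 230.
dQ/dP = −5.
ε = (dQ/dP)(P/Q) = (-5)(54/230).

-1.174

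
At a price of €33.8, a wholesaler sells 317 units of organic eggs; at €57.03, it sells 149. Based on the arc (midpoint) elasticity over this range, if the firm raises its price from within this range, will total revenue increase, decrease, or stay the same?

decrease

Arc ε = (-168/23.23)(45.41/233.0) ≈ -1.410.
|ε| = 1.41 > 1, so demand is elastic. A price rise therefore reduces total revenue.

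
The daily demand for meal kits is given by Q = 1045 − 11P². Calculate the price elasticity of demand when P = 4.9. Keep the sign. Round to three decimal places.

-0.676

At P = 4.9, Q = 780.890.
dQ/dP = −22P = -107.800.
ε = (dQ/dP)(P/Q) = (-107.800)(4.9/780.890).
|ε| < 1, so demand is inelastic at this price.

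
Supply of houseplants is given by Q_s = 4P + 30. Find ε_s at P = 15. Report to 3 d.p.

At P = 15, Q_s = 90.
dQ_s/dP = 4.
ε_s = (dQ_s/dP)(P/Q_s) = (4)(15/90).

0.667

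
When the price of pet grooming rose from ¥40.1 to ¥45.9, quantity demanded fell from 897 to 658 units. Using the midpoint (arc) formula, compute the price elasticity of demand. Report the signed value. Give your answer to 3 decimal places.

ΔQ = 658 − 897 = -239; ΔP = 45.9 − 40.1 = 5.8.
Midpoints: P̄ = 43.00, Q̄ = 777.5.
ε = (ΔQ/ΔP)(P̄/Q̄) = (-239/5.8)(43.00/777.5).

-2.279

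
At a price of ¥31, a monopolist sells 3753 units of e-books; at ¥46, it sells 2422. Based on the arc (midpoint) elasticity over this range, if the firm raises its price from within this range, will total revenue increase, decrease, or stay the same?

Arc ε = (-1331/15)(38.50/3087.5) ≈ -1.106.
|ε| = 1.11 > 1, so demand is elastic. A price rise therefore reduces total revenue.

decrease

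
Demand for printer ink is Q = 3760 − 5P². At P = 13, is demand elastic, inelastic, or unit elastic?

Q = 2915, dQ/dP = -130.
ε = (dQ/dP)(P/Q) ≈ -0.580.
|ε| = 0.58 < 1.

inelastic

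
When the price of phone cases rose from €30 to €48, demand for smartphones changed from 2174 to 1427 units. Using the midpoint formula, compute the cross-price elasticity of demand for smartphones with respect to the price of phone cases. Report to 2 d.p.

-0.90

ΔQ_x = 1427 − 2174 = -747; ΔP_y = 48 − 30 = 18.
Midpoints: P̄_y = 39.00, Q̄_x = 1800.5.
ε_xy = (ΔQ_x/ΔP_y)(P̄_y/Q̄_x) = (-747/18)(39.00/1800.5).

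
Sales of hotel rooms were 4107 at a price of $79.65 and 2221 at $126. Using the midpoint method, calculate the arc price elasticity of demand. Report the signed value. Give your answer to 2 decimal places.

ΔQ = 2221 − 4107 = -1886; ΔP = 126 − 79.65 = 46.35.
Midpoints: P̄ = 102.83, Q̄ = 3164.0.
ε = (ΔQ/ΔP)(P̄/Q̄) = (-1886/46.35)(102.83/3164.0).

-1.32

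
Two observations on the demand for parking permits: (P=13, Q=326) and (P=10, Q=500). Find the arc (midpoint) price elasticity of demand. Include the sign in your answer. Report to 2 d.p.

-1.62

ΔQ = 500 − 326 = 174; ΔP = 10 − 13 = -3.
Midpoints: P̄ = 11.50, Q̄ = 413.0.
ε = (ΔQ/ΔP)(P̄/Q̄) = (174/-3)(11.50/413.0).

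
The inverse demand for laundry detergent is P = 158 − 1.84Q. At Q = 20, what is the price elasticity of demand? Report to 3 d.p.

-3.293

At Q = 20, P = 158 − 1.84(20) = 121.20.
dP/dQ = −1.84, so dQ/dP = 1/(−1.84) = -0.543.
ε = (dQ/dP)(P/Q) = (-0.543)(121.20/20).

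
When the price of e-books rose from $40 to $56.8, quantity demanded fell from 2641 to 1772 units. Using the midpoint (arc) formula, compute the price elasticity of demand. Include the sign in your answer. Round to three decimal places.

ΔQ = 1772 − 2641 = -869; ΔP = 56.8 − 40 = 16.8.
Midpoints: P̄ = 48.40, Q̄ = 2206.5.
ε = (ΔQ/ΔP)(P̄/Q̄) = (-869/16.8)(48.40/2206.5).

-1.135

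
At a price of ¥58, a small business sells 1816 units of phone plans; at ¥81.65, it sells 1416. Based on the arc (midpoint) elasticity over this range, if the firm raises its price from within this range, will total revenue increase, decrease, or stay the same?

increase

Arc ε = (-400/23.65)(69.83/1616.0) ≈ -0.731.
|ε| = 0.73 < 1, so demand is inelastic. A price rise therefore raises total revenue.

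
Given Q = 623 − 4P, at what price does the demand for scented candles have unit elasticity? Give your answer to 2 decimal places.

77.88

For linear demand Q = a − bP, ε = −bP/(a − bP). |ε| = 1 when bP = a − bP, i.e. P = a/(2b).
P = 623/(2·4) = 623/8 = 77.8750.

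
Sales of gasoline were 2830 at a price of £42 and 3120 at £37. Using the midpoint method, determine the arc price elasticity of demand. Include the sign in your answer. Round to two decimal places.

ΔQ = 3120 − 2830 = 290; ΔP = 37 − 42 = -5.
Midpoints: P̄ = 39.50, Q̄ = 2975.0.
ε = (ΔQ/ΔP)(P̄/Q̄) = (290/-5)(39.50/2975.0).

-0.77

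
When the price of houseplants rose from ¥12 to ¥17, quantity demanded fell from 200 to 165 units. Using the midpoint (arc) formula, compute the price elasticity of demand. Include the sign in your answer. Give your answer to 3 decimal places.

ΔQ = 165 − 200 = -35; ΔP = 17 − 12 = 5.
Midpoints: P̄ = 14.50, Q̄ = 182.5.
ε = (ΔQ/ΔP)(P̄/Q̄) = (-35/5)(14.50/182.5).

-0.556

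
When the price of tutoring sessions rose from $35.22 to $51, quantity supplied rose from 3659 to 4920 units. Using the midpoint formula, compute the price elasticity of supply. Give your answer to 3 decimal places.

ΔQ = 4920 − 3659 = 1261; ΔP = 51 − 35.22 = 15.78.
Midpoints: P̄ = 43.11, Q̄ = 4289.5.
ε_s = (ΔQ/ΔP)(P̄/Q̄) = (1261/15.78)(43.11/4289.5).

0.803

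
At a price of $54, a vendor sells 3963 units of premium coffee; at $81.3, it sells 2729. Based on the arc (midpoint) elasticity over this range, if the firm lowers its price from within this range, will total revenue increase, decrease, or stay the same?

Arc ε = (-1234/27.3)(67.65/3346.0) ≈ -0.914.
|ε| = 0.91 < 1, so demand is inelastic. A price cut therefore reduces total revenue.

decrease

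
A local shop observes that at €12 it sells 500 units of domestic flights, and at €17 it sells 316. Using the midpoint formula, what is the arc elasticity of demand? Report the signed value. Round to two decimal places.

-1.31

ΔQ = 316 − 500 = -184; ΔP = 17 − 12 = 5.
Midpoints: P̄ = 14.50, Q̄ = 408.0.
ε = (ΔQ/ΔP)(P̄/Q̄) = (-184/5)(14.50/408.0).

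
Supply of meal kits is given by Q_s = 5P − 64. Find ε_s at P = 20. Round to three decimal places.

At P = 20, Q_s = 36.
dQ_s/dP = 5.
ε_s = (dQ_s/dP)(P/Q_s) = (5)(20/36).

2.778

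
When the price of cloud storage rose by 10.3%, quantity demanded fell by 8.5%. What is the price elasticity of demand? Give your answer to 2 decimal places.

-0.83

ε = %ΔQ / %ΔP = (-8.5)/(10.3) = -0.825.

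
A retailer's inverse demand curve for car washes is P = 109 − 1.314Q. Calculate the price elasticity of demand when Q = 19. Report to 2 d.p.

At Q = 19, P = 109 − 1.314(19) = 84.03.
dP/dQ = −1.314, so dQ/dP = 1/(−1.314) = -0.761.
ε = (dQ/dP)(P/Q) = (-0.761)(84.03/19).

-3.37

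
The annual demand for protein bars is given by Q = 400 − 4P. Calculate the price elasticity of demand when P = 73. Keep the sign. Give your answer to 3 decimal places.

At P = 73, Q = 108.
dQ/dP = −4.
ε = (dQ/dP)(P/Q) = (-4)(73/108).

-2.704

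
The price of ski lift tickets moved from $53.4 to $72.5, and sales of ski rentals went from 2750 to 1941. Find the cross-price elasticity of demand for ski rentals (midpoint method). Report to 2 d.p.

-1.14

ΔQ_x = 1941 − 2750 = -809; ΔP_y = 72.5 − 53.4 = 19.1.
Midpoints: P̄_y = 62.95, Q̄_x = 2345.5.
ε_xy = (ΔQ_x/ΔP_y)(P̄_y/Q̄_x) = (-809/19.1)(62.95/2345.5).
ε_xy < 0, so the goods are complements.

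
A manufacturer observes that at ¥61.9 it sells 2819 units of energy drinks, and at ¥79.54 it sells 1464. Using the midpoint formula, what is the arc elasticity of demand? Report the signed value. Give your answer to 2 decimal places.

ΔQ = 1464 − 2819 = -1355; ΔP = 79.54 − 61.9 = 17.64.
Midpoints: P̄ = 70.72, Q̄ = 2141.5.
ε = (ΔQ/ΔP)(P̄/Q̄) = (-1355/17.64)(70.72/2141.5).

-2.54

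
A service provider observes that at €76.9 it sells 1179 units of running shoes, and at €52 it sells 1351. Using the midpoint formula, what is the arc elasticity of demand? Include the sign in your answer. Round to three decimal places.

ΔQ = 1351 − 1179 = 172; ΔP = 52 − 76.9 = -24.9.
Midpoints: P̄ = 64.45, Q̄ = 1265.0.
ε = (ΔQ/ΔP)(P̄/Q̄) = (172/-24.9)(64.45/1265.0).

-0.352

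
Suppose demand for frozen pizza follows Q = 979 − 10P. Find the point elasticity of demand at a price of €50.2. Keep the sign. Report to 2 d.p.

At P = 50.2, Q = 477.
dQ/dP = −10.
ε = (dQ/dP)(P/Q) = (-10)(50.2/477).
|ε| > 1, so demand is elastic at this price.

-1.05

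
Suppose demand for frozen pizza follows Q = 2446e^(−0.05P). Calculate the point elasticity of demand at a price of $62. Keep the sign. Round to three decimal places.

At P = 62, Q = 110.190.
dQ/dP = −0.05·2446e^(−0.05P) = −0.05Q = -5.510.
ε = (dQ/dP)(P/Q) = (-5.510)(62/110.190).
|ε| > 1, so demand is elastic at this price.

-3.100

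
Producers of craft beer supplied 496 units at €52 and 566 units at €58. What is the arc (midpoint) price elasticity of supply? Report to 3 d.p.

ΔQ = 566 − 496 = 70; ΔP = 58 − 52 = 6.
Midpoints: P̄ = 55.00, Q̄ = 531.0.
ε_s = (ΔQ/ΔP)(P̄/Q̄) = (70/6)(55.00/531.0).

1.208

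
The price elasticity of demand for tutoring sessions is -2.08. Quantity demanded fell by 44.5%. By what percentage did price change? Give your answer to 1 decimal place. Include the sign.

%ΔP ≈ %ΔQ / ε = (-44.5%)/(-2.08) = 21.39%.

21.4%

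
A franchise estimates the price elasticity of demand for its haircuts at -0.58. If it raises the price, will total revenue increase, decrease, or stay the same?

increase

|ε| = 0.58 < 1, so demand is inelastic. A price rise therefore raises total revenue.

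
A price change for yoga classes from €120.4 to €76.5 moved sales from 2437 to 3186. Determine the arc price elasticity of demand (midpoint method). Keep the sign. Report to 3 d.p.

-0.597

ΔQ = 3186 − 2437 = 749; ΔP = 76.5 − 120.4 = -43.9.
Midpoints: P̄ = 98.45, Q̄ = 2811.5.
ε = (ΔQ/ΔP)(P̄/Q̄) = (749/-43.9)(98.45/2811.5).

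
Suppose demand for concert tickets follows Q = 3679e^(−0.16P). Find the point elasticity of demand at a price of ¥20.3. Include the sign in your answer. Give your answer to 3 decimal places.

At P = 20.3, Q = 142.936.
dQ/dP = −0.16·3679e^(−0.16P) = −0.16Q = -22.870.
ε = (dQ/dP)(P/Q) = (-22.870)(20.3/142.936).

-3.248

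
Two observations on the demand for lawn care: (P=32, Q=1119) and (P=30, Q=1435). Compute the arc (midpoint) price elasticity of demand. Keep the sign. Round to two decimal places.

ΔQ = 1435 − 1119 = 316; ΔP = 30 − 32 = -2.
Midpoints: P̄ = 31.00, Q̄ = 1277.0.
ε = (ΔQ/ΔP)(P̄/Q̄) = (316/-2)(31.00/1277.0).

-3.84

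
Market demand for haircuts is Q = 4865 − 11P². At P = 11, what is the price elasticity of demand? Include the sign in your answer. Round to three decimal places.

At P = 11, Q = 3534.
dQ/dP = −22P = -242.
ε = (dQ/dP)(P/Q) = (-242)(11/3534).
|ε| < 1, so demand is inelastic at this price.

-0.753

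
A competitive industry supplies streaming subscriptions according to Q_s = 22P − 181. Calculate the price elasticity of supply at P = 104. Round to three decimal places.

At P = 104, Q_s = 2107.
dQ_s/dP = 22.
ε_s = (dQ_s/dP)(P/Q_s) = (22)(104/2107).

1.086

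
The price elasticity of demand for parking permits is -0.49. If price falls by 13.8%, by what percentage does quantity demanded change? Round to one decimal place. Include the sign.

%ΔQ ≈ ε × %ΔP = (-0.49)(-13.8%) = 6.76%.

6.8%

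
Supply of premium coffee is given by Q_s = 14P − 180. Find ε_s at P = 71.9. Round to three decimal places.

At P = 71.9, Q_s = 826.60.
dQ_s/dP = 14.
ε_s = (dQ_s/dP)(P/Q_s) = (14)(71.9/826.60).

1.218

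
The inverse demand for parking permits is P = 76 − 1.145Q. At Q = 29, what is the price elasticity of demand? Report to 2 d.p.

At Q = 29, P = 76 − 1.145(29) = 42.80.
dP/dQ = −1.145, so dQ/dP = 1/(−1.145) = -0.873.
ε = (dQ/dP)(P/Q) = (-0.873)(42.80/29).

-1.29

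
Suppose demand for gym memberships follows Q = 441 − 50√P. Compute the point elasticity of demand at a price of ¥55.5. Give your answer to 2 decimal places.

-2.72

At P = 55.5, Q = 68.508.
dQ/dP = −50/(2√P) = -3.356.
ε = (dQ/dP)(P/Q) = (-3.356)(55.5/68.508).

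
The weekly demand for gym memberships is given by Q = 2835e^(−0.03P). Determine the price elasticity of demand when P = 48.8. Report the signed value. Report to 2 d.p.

At P = 48.8, Q = 655.762.
dQ/dP = −0.03·2835e^(−0.03P) = −0.03Q = -19.673.
ε = (dQ/dP)(P/Q) = (-19.673)(48.8/655.762).

-1.46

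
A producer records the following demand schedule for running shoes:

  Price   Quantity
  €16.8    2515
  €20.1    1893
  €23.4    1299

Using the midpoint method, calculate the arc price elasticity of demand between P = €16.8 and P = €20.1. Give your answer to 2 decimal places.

-1.58

At P = 16.8, Q = 2515; at P = 20.1, Q = 1893.
ΔQ = -622, ΔP = 3.3. Midpoints: P̄ = 18.45, Q̄ = 2204.0.
ε = (ΔQ/ΔP)(P̄/Q̄) = (-622/3.3)(18.45/2204.0).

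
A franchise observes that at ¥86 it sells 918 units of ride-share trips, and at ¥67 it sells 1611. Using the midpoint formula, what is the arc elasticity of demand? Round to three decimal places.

-2.207

ΔQ = 1611 − 918 = 693; ΔP = 67 − 86 = -19.
Midpoints: P̄ = 76.50, Q̄ = 1264.5.
ε = (ΔQ/ΔP)(P̄/Q̄) = (693/-19)(76.50/1264.5).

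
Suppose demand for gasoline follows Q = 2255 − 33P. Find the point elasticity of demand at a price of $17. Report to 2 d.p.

At P = 17, Q = 1694.
dQ/dP = −33.
ε = (dQ/dP)(P/Q) = (-33)(17/1694).

-0.33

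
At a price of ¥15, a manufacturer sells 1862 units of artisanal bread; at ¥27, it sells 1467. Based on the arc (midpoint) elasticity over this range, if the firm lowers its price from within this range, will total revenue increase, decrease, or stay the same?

decrease

Arc ε = (-395/12)(21.00/1664.5) ≈ -0.415.
|ε| = 0.42 < 1, so demand is inelastic. A price cut therefore reduces total revenue.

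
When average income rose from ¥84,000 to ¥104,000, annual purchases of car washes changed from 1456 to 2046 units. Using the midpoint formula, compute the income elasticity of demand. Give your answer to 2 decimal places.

1.58

ΔQ = 590, ΔI = 20000. Midpoints: Ī = 94,000, Q̄ = 1751.0.
ε_I = (ΔQ/ΔI)(Ī/Q̄) = (590/20000)(94000/1751.0).
ε_I > 0, so the good is normal.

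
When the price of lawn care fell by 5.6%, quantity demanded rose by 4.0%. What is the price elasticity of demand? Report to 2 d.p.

-0.71

ε = %ΔQ / %ΔP = (4.0)/(-5.6) = -0.714.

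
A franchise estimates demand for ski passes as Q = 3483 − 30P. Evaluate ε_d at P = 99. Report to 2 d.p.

At P = 99, Q = 513.
dQ/dP = −30.
ε = (dQ/dP)(P/Q) = (-30)(99/513).

-5.79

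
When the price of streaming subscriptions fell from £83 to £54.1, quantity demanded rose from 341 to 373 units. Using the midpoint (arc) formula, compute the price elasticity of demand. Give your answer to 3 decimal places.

-0.213

ΔQ = 373 − 341 = 32; ΔP = 54.1 − 83 = -28.9.
Midpoints: P̄ = 68.55, Q̄ = 357.0.
ε = (ΔQ/ΔP)(P̄/Q̄) = (32/-28.9)(68.55/357.0).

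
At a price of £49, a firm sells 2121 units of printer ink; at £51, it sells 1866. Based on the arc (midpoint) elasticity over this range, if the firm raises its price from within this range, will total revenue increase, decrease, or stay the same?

Arc ε = (-255/2)(50.00/1993.5) ≈ -3.198.
|ε| = 3.20 > 1, so demand is elastic. A price rise therefore reduces total revenue.

decrease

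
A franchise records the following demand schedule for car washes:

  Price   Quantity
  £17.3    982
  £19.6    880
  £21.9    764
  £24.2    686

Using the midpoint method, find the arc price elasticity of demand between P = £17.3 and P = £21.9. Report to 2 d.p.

-1.06

At P = 17.3, Q = 982; at P = 21.9, Q = 764.
ΔQ = -218, ΔP = 4.6. Midpoints: P̄ = 19.60, Q̄ = 873.0.
ε = (ΔQ/ΔP)(P̄/Q̄) = (-218/4.6)(19.60/873.0).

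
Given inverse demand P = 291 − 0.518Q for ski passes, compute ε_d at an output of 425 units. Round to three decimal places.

-0.322

At Q = 425, P = 291 − 0.518(425) = 70.85.
dP/dQ = −0.518, so dQ/dP = 1/(−0.518) = -1.931.
ε = (dQ/dP)(P/Q) = (-1.931)(70.85/425).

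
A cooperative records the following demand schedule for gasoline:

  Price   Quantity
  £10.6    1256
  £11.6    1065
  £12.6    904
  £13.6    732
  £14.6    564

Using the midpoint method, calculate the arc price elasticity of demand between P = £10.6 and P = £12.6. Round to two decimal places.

At P = 10.6, Q = 1256; at P = 12.6, Q = 904.
ΔQ = -352, ΔP = 2.0. Midpoints: P̄ = 11.60, Q̄ = 1080.0.
ε = (ΔQ/ΔP)(P̄/Q̄) = (-352/2.0)(11.60/1080.0).

-1.89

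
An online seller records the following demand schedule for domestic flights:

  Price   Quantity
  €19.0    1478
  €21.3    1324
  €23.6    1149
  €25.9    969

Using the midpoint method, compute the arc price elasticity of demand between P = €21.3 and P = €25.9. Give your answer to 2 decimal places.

-1.59

At P = 21.3, Q = 1324; at P = 25.9, Q = 969.
ΔQ = -355, ΔP = 4.6. Midpoints: P̄ = 23.60, Q̄ = 1146.5.
ε = (ΔQ/ΔP)(P̄/Q̄) = (-355/4.6)(23.60/1146.5).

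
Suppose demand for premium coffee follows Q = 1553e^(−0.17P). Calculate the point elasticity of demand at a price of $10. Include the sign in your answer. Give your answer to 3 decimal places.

At P = 10, Q = 283.708.
dQ/dP = −0.17·1553e^(−0.17P) = −0.17Q = -48.230.
ε = (dQ/dP)(P/Q) = (-48.230)(10/283.708).

-1.700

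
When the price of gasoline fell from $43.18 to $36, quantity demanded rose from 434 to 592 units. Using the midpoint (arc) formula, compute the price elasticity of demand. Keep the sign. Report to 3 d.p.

ΔQ = 592 − 434 = 158; ΔP = 36 − 43.18 = -7.18.
Midpoints: P̄ = 39.59, Q̄ = 513.0.
ε = (ΔQ/ΔP)(P̄/Q̄) = (158/-7.18)(39.59/513.0).

-1.698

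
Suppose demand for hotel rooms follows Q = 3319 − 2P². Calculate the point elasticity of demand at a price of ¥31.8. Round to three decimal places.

-3.120

At P = 31.8, Q = 1296.520.
dQ/dP = −4P = -127.200.
ε = (dQ/dP)(P/Q) = (-127.200)(31.8/1296.520).
|ε| > 1, so demand is elastic at this price.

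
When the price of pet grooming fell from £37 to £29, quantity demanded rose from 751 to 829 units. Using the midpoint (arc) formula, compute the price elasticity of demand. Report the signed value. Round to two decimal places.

ΔQ = 829 − 751 = 78; ΔP = 29 − 37 = -8.
Midpoints: P̄ = 33.00, Q̄ = 790.0.
ε = (ΔQ/ΔP)(P̄/Q̄) = (78/-8)(33.00/790.0).

-0.41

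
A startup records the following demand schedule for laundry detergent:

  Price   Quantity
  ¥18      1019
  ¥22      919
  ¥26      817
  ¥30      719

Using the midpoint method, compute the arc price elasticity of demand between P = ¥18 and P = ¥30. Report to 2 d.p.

At P = 18, Q = 1019; at P = 30, Q = 719.
ΔQ = -300, ΔP = 12. Midpoints: P̄ = 24.00, Q̄ = 869.0.
ε = (ΔQ/ΔP)(P̄/Q̄) = (-300/12)(24.00/869.0).

-0.69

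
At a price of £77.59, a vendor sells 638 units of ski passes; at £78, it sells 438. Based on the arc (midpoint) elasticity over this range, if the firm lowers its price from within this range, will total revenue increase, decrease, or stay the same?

increase

Arc ε = (-200/0.41)(77.80/538.0) ≈ -70.537.
|ε| = 70.54 > 1, so demand is elastic. A price cut therefore raises total revenue.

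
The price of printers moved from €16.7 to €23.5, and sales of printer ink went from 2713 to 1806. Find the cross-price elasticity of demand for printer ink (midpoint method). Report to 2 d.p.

ΔQ_x = 1806 − 2713 = -907; ΔP_y = 23.5 − 16.7 = 6.8.
Midpoints: P̄_y = 20.10, Q̄_x = 2259.5.
ε_xy = (ΔQ_x/ΔP_y)(P̄_y/Q̄_x) = (-907/6.8)(20.10/2259.5).

-1.19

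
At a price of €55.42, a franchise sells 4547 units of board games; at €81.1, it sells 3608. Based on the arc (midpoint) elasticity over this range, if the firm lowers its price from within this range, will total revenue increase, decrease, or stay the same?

Arc ε = (-939/25.68)(68.26/4077.5) ≈ -0.612.
|ε| = 0.61 < 1, so demand is inelastic. A price cut therefore reduces total revenue.

decrease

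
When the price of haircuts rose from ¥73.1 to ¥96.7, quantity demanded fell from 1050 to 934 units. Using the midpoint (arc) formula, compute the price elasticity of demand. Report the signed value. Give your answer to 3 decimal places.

ΔQ = 934 − 1050 = -116; ΔP = 96.7 − 73.1 = 23.6.
Midpoints: P̄ = 84.90, Q̄ = 992.0.
ε = (ΔQ/ΔP)(P̄/Q̄) = (-116/23.6)(84.90/992.0).

-0.421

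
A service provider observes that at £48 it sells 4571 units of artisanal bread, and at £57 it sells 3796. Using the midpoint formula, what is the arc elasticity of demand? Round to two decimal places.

ΔQ = 3796 − 4571 = -775; ΔP = 57 − 48 = 9.
Midpoints: P̄ = 52.50, Q̄ = 4183.5.
ε = (ΔQ/ΔP)(P̄/Q̄) = (-775/9)(52.50/4183.5).

-1.08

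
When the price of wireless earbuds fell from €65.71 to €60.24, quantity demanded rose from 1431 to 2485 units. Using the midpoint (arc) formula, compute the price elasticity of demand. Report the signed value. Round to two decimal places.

ΔQ = 2485 − 1431 = 1054; ΔP = 60.24 − 65.71 = -5.47.
Midpoints: P̄ = 62.97, Q̄ = 1958.0.
ε = (ΔQ/ΔP)(P̄/Q̄) = (1054/-5.47)(62.97/1958.0).

-6.20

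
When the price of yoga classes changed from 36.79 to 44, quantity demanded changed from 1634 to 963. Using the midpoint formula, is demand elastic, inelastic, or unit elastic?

Arc ε ≈ -2.895.
|ε| = 2.90 > 1.

elastic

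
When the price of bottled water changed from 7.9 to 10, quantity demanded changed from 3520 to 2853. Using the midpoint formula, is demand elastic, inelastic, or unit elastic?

inelastic

Arc ε ≈ -0.892.
|ε| = 0.89 < 1.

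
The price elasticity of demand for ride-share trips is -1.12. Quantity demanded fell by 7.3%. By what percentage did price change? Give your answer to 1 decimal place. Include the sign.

6.5%

%ΔP ≈ %ΔQ / ε = (-7.3%)/(-1.12) = 6.52%.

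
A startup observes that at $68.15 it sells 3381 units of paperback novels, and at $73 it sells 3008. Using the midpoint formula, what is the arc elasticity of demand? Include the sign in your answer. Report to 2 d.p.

-1.70

ΔQ = 3008 − 3381 = -373; ΔP = 73 − 68.15 = 4.85.
Midpoints: P̄ = 70.58, Q̄ = 3194.5.
ε = (ΔQ/ΔP)(P̄/Q̄) = (-373/4.85)(70.58/3194.5).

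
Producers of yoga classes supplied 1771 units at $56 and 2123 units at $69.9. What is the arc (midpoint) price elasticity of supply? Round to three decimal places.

ΔQ = 2123 − 1771 = 352; ΔP = 69.9 − 56 = 13.9.
Midpoints: P̄ = 62.95, Q̄ = 1947.0.
ε_s = (ΔQ/ΔP)(P̄/Q̄) = (352/13.9)(62.95/1947.0).

0.819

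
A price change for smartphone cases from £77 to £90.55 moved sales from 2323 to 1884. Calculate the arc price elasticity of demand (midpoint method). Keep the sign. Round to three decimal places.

ΔQ = 1884 − 2323 = -439; ΔP = 90.55 − 77 = 13.55.
Midpoints: P̄ = 83.78, Q̄ = 2103.5.
ε = (ΔQ/ΔP)(P̄/Q̄) = (-439/13.55)(83.78/2103.5).

-1.290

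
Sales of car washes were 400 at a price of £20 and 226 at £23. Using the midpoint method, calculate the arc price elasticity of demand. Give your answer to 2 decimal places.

-3.98

ΔQ = 226 − 400 = -174; ΔP = 23 − 20 = 3.
Midpoints: P̄ = 21.50, Q̄ = 313.0.
ε = (ΔQ/ΔP)(P̄/Q̄) = (-174/3)(21.50/313.0).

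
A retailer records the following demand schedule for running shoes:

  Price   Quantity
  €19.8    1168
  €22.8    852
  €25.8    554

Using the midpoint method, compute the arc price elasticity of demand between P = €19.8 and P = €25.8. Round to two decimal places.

At P = 19.8, Q = 1168; at P = 25.8, Q = 554.
ΔQ = -614, ΔP = 6.0. Midpoints: P̄ = 22.80, Q̄ = 861.0.
ε = (ΔQ/ΔP)(P̄/Q̄) = (-614/6.0)(22.80/861.0).

-2.71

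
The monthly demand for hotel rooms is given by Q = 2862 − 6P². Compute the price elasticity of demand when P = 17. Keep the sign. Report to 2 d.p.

-3.07

At P = 17, Q = 1128.
dQ/dP = −12P = -204.
ε = (dQ/dP)(P/Q) = (-204)(17/1128).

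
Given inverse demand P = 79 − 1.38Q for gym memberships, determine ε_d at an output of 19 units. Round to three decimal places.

-2.013

At Q = 19, P = 79 − 1.38(19) = 52.78.
dP/dQ = −1.38, so dQ/dP = 1/(−1.38) = -0.725.
ε = (dQ/dP)(P/Q) = (-0.725)(52.78/19).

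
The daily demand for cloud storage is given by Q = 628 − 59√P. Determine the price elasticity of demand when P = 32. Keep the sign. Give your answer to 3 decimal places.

At P = 32, Q = 294.246.
dQ/dP = −59/(2√P) = -5.215.
ε = (dQ/dP)(P/Q) = (-5.215)(32/294.246).

-0.567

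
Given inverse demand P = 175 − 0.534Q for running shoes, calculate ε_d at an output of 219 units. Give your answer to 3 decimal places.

-0.496

At Q = 219, P = 175 − 0.534(219) = 58.05.
dP/dQ = −0.534, so dQ/dP = 1/(−0.534) = -1.873.
ε = (dQ/dP)(P/Q) = (-1.873)(58.05/219).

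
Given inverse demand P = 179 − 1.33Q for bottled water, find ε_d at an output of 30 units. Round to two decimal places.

At Q = 30, P = 179 − 1.33(30) = 139.10.
dP/dQ = −1.33, so dQ/dP = 1/(−1.33) = -0.752.
ε = (dQ/dP)(P/Q) = (-0.752)(139.10/30).

-3.49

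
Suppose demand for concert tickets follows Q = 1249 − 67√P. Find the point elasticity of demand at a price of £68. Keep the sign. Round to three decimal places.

At P = 68, Q = 696.504.
dQ/dP = −67/(2√P) = -4.062.
ε = (dQ/dP)(P/Q) = (-4.062)(68/696.504).

-0.397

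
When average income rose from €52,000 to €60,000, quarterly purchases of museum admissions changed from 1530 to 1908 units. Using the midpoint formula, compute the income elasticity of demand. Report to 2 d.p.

1.54

ΔQ = 378, ΔI = 8000. Midpoints: Ī = 56,000, Q̄ = 1719.0.
ε_I = (ΔQ/ΔI)(Ī/Q̄) = (378/8000)(56000/1719.0).
ε_I > 0, so the good is normal.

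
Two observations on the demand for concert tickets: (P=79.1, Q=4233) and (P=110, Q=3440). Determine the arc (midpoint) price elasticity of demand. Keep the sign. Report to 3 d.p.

-0.632

ΔQ = 3440 − 4233 = -793; ΔP = 110 − 79.1 = 30.9.
Midpoints: P̄ = 94.55, Q̄ = 3836.5.
ε = (ΔQ/ΔP)(P̄/Q̄) = (-793/30.9)(94.55/3836.5).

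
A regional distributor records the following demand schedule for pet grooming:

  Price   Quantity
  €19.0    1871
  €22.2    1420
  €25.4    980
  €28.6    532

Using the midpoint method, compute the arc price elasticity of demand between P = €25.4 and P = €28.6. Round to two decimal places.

-5.00

At P = 25.4, Q = 980; at P = 28.6, Q = 532.
ΔQ = -448, ΔP = 3.2. Midpoints: P̄ = 27.00, Q̄ = 756.0.
ε = (ΔQ/ΔP)(P̄/Q̄) = (-448/3.2)(27.00/756.0).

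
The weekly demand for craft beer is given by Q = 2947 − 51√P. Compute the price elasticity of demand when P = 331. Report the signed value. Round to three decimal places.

At P = 331, Q = 2019.136.
dQ/dP = −51/(2√P) = -1.402.
ε = (dQ/dP)(P/Q) = (-1.402)(331/2019.136).
|ε| < 1, so demand is inelastic at this price.

-0.230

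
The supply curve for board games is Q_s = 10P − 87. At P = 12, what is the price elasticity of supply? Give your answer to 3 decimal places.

3.636

At P = 12, Q_s = 33.
dQ_s/dP = 10.
ε_s = (dQ_s/dP)(P/Q_s) = (10)(12/33).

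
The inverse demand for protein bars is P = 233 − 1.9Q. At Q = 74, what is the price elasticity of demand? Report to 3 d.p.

-0.657

At Q = 74, P = 233 − 1.9(74) = 92.40.
dP/dQ = −1.9, so dQ/dP = 1/(−1.9) = -0.526.
ε = (dQ/dP)(P/Q) = (-0.526)(92.40/74).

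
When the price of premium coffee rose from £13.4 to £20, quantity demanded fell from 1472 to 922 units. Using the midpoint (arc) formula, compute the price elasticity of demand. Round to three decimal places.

-1.163

ΔQ = 922 − 1472 = -550; ΔP = 20 − 13.4 = 6.6.
Midpoints: P̄ = 16.70, Q̄ = 1197.0.
ε = (ΔQ/ΔP)(P̄/Q̄) = (-550/6.6)(16.70/1197.0).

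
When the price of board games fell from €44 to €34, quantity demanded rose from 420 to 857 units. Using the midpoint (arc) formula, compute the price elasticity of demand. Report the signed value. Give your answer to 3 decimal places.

ΔQ = 857 − 420 = 437; ΔP = 34 − 44 = -10.
Midpoints: P̄ = 39.00, Q̄ = 638.5.
ε = (ΔQ/ΔP)(P̄/Q̄) = (437/-10)(39.00/638.5).

-2.669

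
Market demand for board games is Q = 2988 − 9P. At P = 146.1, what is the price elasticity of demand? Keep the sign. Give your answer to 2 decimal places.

At P = 146.1, Q = 1673.100.
dQ/dP = −9.
ε = (dQ/dP)(P/Q) = (-9)(146.1/1673.100).

-0.79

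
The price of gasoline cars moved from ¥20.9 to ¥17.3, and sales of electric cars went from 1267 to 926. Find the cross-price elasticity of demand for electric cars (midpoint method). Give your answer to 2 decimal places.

ΔQ_x = 926 − 1267 = -341; ΔP_y = 17.3 − 20.9 = -3.6.
Midpoints: P̄_y = 19.10, Q̄_x = 1096.5.
ε_xy = (ΔQ_x/ΔP_y)(P̄_y/Q̄_x) = (-341/-3.6)(19.10/1096.5).

1.65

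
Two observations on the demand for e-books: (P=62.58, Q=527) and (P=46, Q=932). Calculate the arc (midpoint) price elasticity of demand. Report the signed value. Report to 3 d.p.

ΔQ = 932 − 527 = 405; ΔP = 46 − 62.58 = -16.58.
Midpoints: P̄ = 54.29, Q̄ = 729.5.
ε = (ΔQ/ΔP)(P̄/Q̄) = (405/-16.58)(54.29/729.5).

-1.818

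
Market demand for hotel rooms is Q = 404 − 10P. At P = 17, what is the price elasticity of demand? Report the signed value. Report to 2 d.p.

At P = 17, Q = 234.
dQ/dP = −10.
ε = (dQ/dP)(P/Q) = (-10)(17/234).
|ε| < 1, so demand is inelastic at this price.

-0.73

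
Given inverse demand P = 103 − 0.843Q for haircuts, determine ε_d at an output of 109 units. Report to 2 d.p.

-0.12

At Q = 109, P = 103 − 0.843(109) = 11.11.
dP/dQ = −0.843, so dQ/dP = 1/(−0.843) = -1.186.
ε = (dQ/dP)(P/Q) = (-1.186)(11.11/109).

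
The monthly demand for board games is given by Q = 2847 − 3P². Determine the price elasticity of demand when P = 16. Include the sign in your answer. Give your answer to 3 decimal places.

-0.739

At P = 16, Q = 2079.
dQ/dP = −6P = -96.
ε = (dQ/dP)(P/Q) = (-96)(16/2079).
|ε| < 1, so demand is inelastic at this price.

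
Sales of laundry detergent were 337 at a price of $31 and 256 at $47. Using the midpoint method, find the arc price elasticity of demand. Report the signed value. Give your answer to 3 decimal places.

ΔQ = 256 − 337 = -81; ΔP = 47 − 31 = 16.
Midpoints: P̄ = 39.00, Q̄ = 296.5.
ε = (ΔQ/ΔP)(P̄/Q̄) = (-81/16)(39.00/296.5).

-0.666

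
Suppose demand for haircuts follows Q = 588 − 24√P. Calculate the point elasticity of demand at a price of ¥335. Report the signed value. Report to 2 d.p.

-1.48

At P = 335, Q = 148.728.
dQ/dP = −24/(2√P) = -0.656.
ε = (dQ/dP)(P/Q) = (-0.656)(335/148.728).
|ε| > 1, so demand is elastic at this price.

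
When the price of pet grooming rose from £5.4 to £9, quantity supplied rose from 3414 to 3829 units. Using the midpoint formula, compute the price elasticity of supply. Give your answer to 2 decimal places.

0.23

ΔQ = 3829 − 3414 = 415; ΔP = 9 − 5.4 = 3.6.
Midpoints: P̄ = 7.20, Q̄ = 3621.5.
ε_s = (ΔQ/ΔP)(P̄/Q̄) = (415/3.6)(7.20/3621.5).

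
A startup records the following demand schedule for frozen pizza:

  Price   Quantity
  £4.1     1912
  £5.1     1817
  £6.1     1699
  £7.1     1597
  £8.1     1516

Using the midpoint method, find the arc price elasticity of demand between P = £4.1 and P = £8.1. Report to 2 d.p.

-0.35

At P = 4.1, Q = 1912; at P = 8.1, Q = 1516.
ΔQ = -396, ΔP = 4.0. Midpoints: P̄ = 6.10, Q̄ = 1714.0.
ε = (ΔQ/ΔP)(P̄/Q̄) = (-396/4.0)(6.10/1714.0).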